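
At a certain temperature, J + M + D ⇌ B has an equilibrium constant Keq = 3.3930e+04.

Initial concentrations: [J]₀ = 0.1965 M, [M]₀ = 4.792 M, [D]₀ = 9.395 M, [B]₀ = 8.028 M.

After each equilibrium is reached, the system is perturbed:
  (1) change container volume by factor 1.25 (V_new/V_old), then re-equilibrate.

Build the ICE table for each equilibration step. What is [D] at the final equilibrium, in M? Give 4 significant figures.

Q₀ = 0.9075 vs Keq = 3.3930e+04 ⇒ Q<K, forward
Step 1:
                    J           M           D           B
  Initial      0.1965       4.792       9.395       8.028
  Change      -0.1965     -0.1965     -0.1965      0.1965
  Equil    5.7342e-06       4.596       9.199       8.224
  solve Keq expr → x = 0.1965; check Q = 3.3930e+04
Then change container volume by factor 1.25 (V_new/V_old).
Step 2:
                    J           M           D           B
  Initial  4.5874e-06       3.676       7.359        6.58
  Change   2.5804e-06  2.5804e-06  2.5804e-06 -2.5804e-06
  Equil    7.1678e-06       3.676       7.359        6.58
  solve Keq expr → x = -2.5804e-06; check Q = 3.3930e+04

[D]_eq = 7.359 M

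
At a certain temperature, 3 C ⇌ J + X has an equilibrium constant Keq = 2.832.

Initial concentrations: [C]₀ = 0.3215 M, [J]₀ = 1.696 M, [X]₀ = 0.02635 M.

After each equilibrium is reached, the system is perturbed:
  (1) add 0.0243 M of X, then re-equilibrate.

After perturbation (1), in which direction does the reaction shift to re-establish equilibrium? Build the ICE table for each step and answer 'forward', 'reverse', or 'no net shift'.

Q₀ = 1.345 vs Keq = 2.832 ⇒ Q<K, forward
Step 1:
                  C         J         X
  init       0.3215     1.696   0.02635
  Δ        -0.03632   0.01211   0.01211
  eq         0.2852     1.708   0.03846
  solve Keq expr → x = 0.01211; check Q = 2.832
Then add 0.0243 M of X.
Step 2:
                  C         J         X
  init       0.2852     1.708   0.06276
  Δ         0.03064  -0.01021  -0.01021
  eq         0.3158     1.698   0.05254
  solve Keq expr → x = -0.01021; check Q = 2.832

Direction: reverse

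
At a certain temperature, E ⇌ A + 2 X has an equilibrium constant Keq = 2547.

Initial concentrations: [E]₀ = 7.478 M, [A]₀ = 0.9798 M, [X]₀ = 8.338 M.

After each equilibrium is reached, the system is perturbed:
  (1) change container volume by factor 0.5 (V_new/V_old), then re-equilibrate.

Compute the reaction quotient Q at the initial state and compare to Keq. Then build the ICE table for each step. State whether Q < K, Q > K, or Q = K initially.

Q₀ = 9.109 vs Keq = 2547 ⇒ Q<K, forward
Step 1:
                  E         A         X
  I           7.478    0.9798     8.338
  C          -6.247     6.247     12.49
  E           1.231     7.227     20.83
  solve Keq expr → x = 6.247; check Q = 2547
Then change container volume by factor 0.5 (V_new/V_old).
Step 2:
                  E         A         X
  I           2.462     14.45     41.66
  C            3.12     -3.12    -6.241
  E           5.583     11.33     35.42
  solve Keq expr → x = -3.12; check Q = 2547

Q₀ = 9.109; Q < K (proceeds forward)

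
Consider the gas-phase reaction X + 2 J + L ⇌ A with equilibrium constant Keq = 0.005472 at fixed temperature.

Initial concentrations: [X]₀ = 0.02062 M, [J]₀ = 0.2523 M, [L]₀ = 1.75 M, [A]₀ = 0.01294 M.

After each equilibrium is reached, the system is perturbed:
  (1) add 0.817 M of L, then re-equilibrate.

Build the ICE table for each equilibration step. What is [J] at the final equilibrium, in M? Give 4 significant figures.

Q₀ = 5.633 vs Keq = 0.005472 ⇒ Q>K, reverse
Step 1:
                   X          J          L          A
  init       0.02062     0.2523       1.75    0.01294
  Δ          0.01291    0.02583    0.01291   -0.01291
  eq         0.03353     0.2781      1.763 2.5025e-05
  solve Keq expr → x = -0.01291; check Q = 0.005472
Then add 0.817 M of L.
Step 2:
                   X          J          L          A
  init       0.03353     0.2781       2.58 2.5025e-05
  Δ       -1.1579e-05 -2.3157e-05 -1.1579e-05 1.1579e-05
  eq         0.03352     0.2781       2.58 3.6603e-05
  solve Keq expr → x = 1.1579e-05; check Q = 0.005472

[J]_eq = 0.2781 M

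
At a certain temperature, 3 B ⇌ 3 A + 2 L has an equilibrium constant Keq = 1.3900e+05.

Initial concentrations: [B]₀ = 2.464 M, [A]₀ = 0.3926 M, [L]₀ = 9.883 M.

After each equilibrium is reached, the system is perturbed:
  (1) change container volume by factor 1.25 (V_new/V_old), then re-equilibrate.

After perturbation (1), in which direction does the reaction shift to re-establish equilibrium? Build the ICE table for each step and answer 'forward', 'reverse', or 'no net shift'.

Direction: forward

Q₀ = 0.3951 vs Keq = 1.3900e+05 ⇒ Q<K, forward
Step 1:
                    B           A           L
  Initial       2.464      0.3926       9.883
  Change        -2.21        2.21       1.473
  Equil        0.2539       2.603       11.36
  solve Keq expr → x = 0.7367; check Q = 1.3900e+05
Then change container volume by factor 1.25 (V_new/V_old).
Step 2:
                    B           A           L
  Initial      0.2031       2.082       9.085
  Change     -0.02569     0.02569     0.01713
  Equil        0.1774       2.108       9.102
  solve Keq expr → x = 0.008563; check Q = 1.3900e+05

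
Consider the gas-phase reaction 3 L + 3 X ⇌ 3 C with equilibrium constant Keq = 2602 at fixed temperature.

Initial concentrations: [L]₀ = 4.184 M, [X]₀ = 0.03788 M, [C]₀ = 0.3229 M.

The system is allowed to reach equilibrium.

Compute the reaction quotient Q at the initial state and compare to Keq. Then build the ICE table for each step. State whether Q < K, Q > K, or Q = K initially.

Q₀ = 8.457 vs Keq = 2602 ⇒ Q<K, forward
Step 1:
                    L           X           C
  init          4.184     0.03788      0.3229
  Δ          -0.03167    -0.03167     0.03167
  eq            4.152    0.006208      0.3546
  solve Keq expr → x = 0.01056; check Q = 2602

Q₀ = 8.457; Q < K (proceeds forward)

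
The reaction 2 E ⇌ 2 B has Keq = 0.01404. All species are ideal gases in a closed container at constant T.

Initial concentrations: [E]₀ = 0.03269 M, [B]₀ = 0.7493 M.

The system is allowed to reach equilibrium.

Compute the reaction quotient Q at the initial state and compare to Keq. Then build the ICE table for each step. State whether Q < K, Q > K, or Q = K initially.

Q₀ = 525.4; Q > K (proceeds reverse)

Q₀ = 525.4 vs Keq = 0.01404 ⇒ Q>K, reverse
Step 1:
                    E           B
  I           0.03269      0.7493
  C            0.6665     -0.6665
  E            0.6991     0.08284
  solve Keq expr → x = -0.3332; check Q = 0.01404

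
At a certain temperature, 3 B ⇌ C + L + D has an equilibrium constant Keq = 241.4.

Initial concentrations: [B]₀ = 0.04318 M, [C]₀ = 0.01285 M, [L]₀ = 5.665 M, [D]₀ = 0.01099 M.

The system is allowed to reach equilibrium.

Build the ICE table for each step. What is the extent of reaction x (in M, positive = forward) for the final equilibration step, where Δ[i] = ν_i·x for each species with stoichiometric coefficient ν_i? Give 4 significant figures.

x = 0.0075 M

Q₀ = 9.937 vs Keq = 241.4 ⇒ Q<K, forward
Step 1:
                  B         C         L         D
  Initial   0.04318   0.01285     5.665   0.01099
  Change    -0.0225    0.0075    0.0075    0.0075
  Equil     0.02068   0.02035     5.673   0.01849
  solve Keq expr → x = 0.0075; check Q = 241.4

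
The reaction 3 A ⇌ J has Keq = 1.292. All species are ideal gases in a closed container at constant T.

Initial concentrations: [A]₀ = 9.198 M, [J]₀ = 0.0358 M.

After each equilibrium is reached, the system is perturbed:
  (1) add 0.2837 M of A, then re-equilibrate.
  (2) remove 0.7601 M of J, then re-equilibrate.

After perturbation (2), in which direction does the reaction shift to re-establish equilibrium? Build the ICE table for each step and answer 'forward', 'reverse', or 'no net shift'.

Direction: forward

Q₀ = 4.6005e-05 vs Keq = 1.292 ⇒ Q<K, forward
Step 1:
                   A          J
  init         9.198     0.0358
  Δ           -7.923      2.641
  eq           1.275      2.677
  solve Keq expr → x = 2.641; check Q = 1.292
Then add 0.2837 M of A.
Step 2:
                   A          J
  init         1.559      2.677
  Δ          -0.2696    0.08986
  eq           1.289      2.767
  solve Keq expr → x = 0.08986; check Q = 1.292
Then remove 0.7601 M of J.
Step 3:
                   A          J
  init         1.289      2.007
  Δ           -0.123    0.04101
  eq           1.166      2.048
  solve Keq expr → x = 0.04101; check Q = 1.292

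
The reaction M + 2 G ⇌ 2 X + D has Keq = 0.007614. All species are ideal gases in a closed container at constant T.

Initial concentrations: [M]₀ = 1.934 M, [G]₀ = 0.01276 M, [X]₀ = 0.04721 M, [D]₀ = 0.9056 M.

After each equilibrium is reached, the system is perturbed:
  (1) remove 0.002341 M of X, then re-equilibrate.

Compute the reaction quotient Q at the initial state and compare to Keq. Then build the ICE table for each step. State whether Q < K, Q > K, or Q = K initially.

Q₀ = 6.41; Q > K (proceeds reverse)

Q₀ = 6.41 vs Keq = 0.007614 ⇒ Q>K, reverse
Step 1:
                  M         G         X         D
  I           1.934   0.01276   0.04721    0.9056
  C         0.02016   0.04033  -0.04033  -0.02016
  E           1.954   0.05309  0.006882    0.8854
  solve Keq expr → x = -0.02016; check Q = 0.007614
Then remove 0.002341 M of X.
Step 2:
                  M         G         X         D
  I           1.954   0.05309  0.004541    0.8854
  C       -0.001034 -0.002067  0.002067  0.001034
  E           1.953   0.05102  0.006608    0.8865
  solve Keq expr → x = 0.001034; check Q = 0.007614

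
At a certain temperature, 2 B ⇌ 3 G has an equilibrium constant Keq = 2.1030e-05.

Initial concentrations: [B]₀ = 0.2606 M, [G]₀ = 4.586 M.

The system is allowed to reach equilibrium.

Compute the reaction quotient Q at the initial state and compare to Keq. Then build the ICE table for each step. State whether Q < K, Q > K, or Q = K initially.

Q₀ = 1420; Q > K (proceeds reverse)

Q₀ = 1420 vs Keq = 2.1030e-05 ⇒ Q>K, reverse
Step 1:
                   B          G
  I           0.2606      4.586
  C            3.017     -4.525
  E            3.277     0.0609
  solve Keq expr → x = -1.508; check Q = 2.1030e-05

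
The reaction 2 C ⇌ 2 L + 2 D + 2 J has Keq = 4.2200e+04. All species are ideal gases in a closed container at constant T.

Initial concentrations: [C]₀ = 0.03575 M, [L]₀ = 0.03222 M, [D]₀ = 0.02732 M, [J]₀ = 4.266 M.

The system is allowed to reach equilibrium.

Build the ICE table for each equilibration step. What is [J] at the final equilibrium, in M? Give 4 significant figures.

[J]_eq = 4.302 M

Q₀ = 0.01103 vs Keq = 4.2200e+04 ⇒ Q<K, forward
Step 1:
                   C          L          D          J
  I          0.03575    0.03222    0.02732      4.266
  C         -0.03566    0.03566    0.03566    0.03566
  E       8.9522e-05    0.06788    0.06298      4.302
  solve Keq expr → x = 0.01783; check Q = 4.2200e+04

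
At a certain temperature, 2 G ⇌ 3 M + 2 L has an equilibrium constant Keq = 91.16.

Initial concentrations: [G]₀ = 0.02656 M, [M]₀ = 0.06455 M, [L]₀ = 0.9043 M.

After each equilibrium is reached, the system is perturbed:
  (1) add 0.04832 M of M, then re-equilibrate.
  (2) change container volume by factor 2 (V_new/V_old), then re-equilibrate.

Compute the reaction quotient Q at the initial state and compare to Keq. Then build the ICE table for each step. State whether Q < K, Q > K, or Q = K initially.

Q₀ = 0.3118 vs Keq = 91.16 ⇒ Q<K, forward
Step 1:
                    G           M           L
  init        0.02656     0.06455      0.9043
  Δ           -0.0235     0.03524      0.0235
  eq         0.003063     0.09979      0.9278
  solve Keq expr → x = 0.01175; check Q = 91.16
Then add 0.04832 M of M.
Step 2:
                    G           M           L
  init       0.003063      0.1481      0.9278
  Δ          0.002273   -0.003409   -0.002273
  eq         0.005336      0.1447      0.9255
  solve Keq expr → x = -0.001136; check Q = 91.16
Then change container volume by factor 2 (V_new/V_old).
Step 3:
                    G           M           L
  init       0.002668     0.07235      0.4628
  Δ         -0.001672    0.002508    0.001672
  eq       9.9632e-04     0.07486      0.4644
  solve Keq expr → x = 8.3584e-04; check Q = 91.16

Q₀ = 0.3118; Q < K (proceeds forward)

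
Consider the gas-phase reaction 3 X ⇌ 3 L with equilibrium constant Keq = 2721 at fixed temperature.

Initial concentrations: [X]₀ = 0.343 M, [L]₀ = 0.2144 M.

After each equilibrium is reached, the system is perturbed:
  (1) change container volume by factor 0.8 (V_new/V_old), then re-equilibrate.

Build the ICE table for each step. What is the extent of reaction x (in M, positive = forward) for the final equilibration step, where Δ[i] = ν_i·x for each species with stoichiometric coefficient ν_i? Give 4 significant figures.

x = 0 M

Q₀ = 0.2442 vs Keq = 2721 ⇒ Q<K, forward
Step 1:
                   X          L
  I            0.343     0.2144
  C          -0.3057     0.3057
  E          0.03726     0.5201
  solve Keq expr → x = 0.1019; check Q = 2721
Then change container volume by factor 0.8 (V_new/V_old).
Step 2:
                   X          L
  I          0.04657     0.6502
  C                0          0
  E          0.04657     0.6502
  solve Keq expr → x = 0; check Q = 2721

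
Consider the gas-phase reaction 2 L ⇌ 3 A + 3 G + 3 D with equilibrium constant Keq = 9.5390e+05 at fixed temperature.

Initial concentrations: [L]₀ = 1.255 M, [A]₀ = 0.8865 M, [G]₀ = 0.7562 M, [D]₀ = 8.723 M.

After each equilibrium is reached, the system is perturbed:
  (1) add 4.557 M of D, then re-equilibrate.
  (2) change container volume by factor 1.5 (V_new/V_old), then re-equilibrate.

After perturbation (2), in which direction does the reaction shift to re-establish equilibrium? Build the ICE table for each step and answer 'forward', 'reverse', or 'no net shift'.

Direction: forward

Q₀ = 127 vs Keq = 9.5390e+05 ⇒ Q<K, forward
Step 1:
                    L           A           G           D
  I             1.255      0.8865      0.7562       8.723
  C           -0.9115       1.367       1.367       1.367
  E            0.3435       2.254       2.123       10.09
  solve Keq expr → x = 0.4557; check Q = 9.5390e+05
Then add 4.557 M of D.
Step 2:
                    L           A           G           D
  I            0.3435       2.254       2.123       14.65
  C            0.1163     -0.1745     -0.1745     -0.1745
  E            0.4599       2.079       1.949       14.47
  solve Keq expr → x = -0.05815; check Q = 9.5390e+05
Then change container volume by factor 1.5 (V_new/V_old).
Step 3:
                    L           A           G           D
  I            0.3066       1.386       1.299       9.648
  C           -0.1747       0.262       0.262       0.262
  E            0.1319       1.648       1.561       9.911
  solve Keq expr → x = 0.08735; check Q = 9.5390e+05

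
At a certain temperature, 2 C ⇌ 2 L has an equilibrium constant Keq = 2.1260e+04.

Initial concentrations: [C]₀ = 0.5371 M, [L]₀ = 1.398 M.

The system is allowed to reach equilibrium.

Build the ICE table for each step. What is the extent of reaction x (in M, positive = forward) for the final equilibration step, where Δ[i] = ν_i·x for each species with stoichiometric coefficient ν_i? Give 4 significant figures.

Q₀ = 6.775 vs Keq = 2.1260e+04 ⇒ Q<K, forward
Step 1:
                    C           L
  init         0.5371       1.398
  Δ           -0.5239      0.5239
  eq          0.01318       1.922
  solve Keq expr → x = 0.262; check Q = 2.1260e+04

x = 0.262 M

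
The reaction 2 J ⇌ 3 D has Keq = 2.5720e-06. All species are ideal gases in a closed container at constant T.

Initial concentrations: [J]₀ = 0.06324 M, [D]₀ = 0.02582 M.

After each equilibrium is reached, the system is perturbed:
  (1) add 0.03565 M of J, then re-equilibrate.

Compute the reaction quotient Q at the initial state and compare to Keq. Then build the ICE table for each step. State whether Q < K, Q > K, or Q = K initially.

Q₀ = 0.004304 vs Keq = 2.5720e-06 ⇒ Q>K, reverse
Step 1:
                    J           D
  Initial     0.06324     0.02582
  Change      0.01553     -0.0233
  Equil       0.07877    0.002518
  solve Keq expr → x = -0.007767; check Q = 2.5720e-06
Then add 0.03565 M of J.
Step 2:
                    J           D
  Initial      0.1144    0.002518
  Change  -4.6845e-04  7.0268e-04
  Equil         0.114     0.00322
  solve Keq expr → x = 2.3423e-04; check Q = 2.5720e-06

Q₀ = 0.004304; Q > K (proceeds reverse)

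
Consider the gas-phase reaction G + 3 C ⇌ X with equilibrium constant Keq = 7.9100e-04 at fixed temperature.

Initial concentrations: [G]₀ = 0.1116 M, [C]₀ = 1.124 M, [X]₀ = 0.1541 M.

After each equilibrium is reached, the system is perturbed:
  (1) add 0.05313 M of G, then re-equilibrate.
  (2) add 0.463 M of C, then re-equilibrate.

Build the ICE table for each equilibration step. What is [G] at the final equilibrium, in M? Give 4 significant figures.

Q₀ = 0.9724 vs Keq = 7.9100e-04 ⇒ Q>K, reverse
Step 1:
                    G           C           X
  init         0.1116       1.124      0.1541
  Δ            0.1533      0.4598     -0.1533
  eq           0.2649       1.584  8.3236e-04
  solve Keq expr → x = -0.1533; check Q = 7.9100e-04
Then add 0.05313 M of G.
Step 2:
                    G           C           X
  init          0.318       1.584  8.3236e-04
  Δ       -1.6550e-04 -4.9651e-04  1.6550e-04
  eq           0.3178       1.583  9.9786e-04
  solve Keq expr → x = 1.6550e-04; check Q = 7.9100e-04
Then add 0.463 M of C.
Step 3:
                    G           C           X
  init         0.3178       2.046  9.9786e-04
  Δ         -0.001138   -0.003414    0.001138
  eq           0.3167       2.043    0.002136
  solve Keq expr → x = 0.001138; check Q = 7.9100e-04

[G]_eq = 0.3167 M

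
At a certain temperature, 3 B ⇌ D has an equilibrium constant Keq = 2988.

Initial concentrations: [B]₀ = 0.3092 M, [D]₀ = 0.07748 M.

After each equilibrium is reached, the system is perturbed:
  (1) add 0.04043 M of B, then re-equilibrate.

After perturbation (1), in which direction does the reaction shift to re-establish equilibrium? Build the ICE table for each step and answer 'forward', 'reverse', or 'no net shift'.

Q₀ = 2.621 vs Keq = 2988 ⇒ Q<K, forward
Step 1:
                  B         D
  I          0.3092   0.07748
  C         -0.2709    0.0903
  E         0.03829    0.1678
  solve Keq expr → x = 0.0903; check Q = 2988
Then add 0.04043 M of B.
Step 2:
                  B         D
  I         0.07872    0.1678
  C        -0.03945   0.01315
  E         0.03927    0.1809
  solve Keq expr → x = 0.01315; check Q = 2988

Direction: forward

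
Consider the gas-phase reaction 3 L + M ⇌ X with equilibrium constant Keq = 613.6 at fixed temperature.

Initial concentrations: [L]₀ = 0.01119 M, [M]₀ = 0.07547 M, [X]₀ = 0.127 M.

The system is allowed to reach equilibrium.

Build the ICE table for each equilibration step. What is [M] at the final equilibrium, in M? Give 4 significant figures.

[M]_eq = 0.109 M

Q₀ = 1.2010e+06 vs Keq = 613.6 ⇒ Q>K, reverse
Step 1:
                  L         M         X
  init      0.01119   0.07547     0.127
  Δ          0.1006   0.03354  -0.03354
  eq         0.1118     0.109   0.09346
  solve Keq expr → x = -0.03354; check Q = 613.6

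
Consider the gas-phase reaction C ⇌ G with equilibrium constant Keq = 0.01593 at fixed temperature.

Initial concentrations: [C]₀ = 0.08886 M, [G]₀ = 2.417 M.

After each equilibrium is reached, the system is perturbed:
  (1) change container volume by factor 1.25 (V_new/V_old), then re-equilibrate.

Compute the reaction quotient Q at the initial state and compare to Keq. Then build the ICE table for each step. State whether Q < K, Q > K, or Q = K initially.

Q₀ = 27.2; Q > K (proceeds reverse)

Q₀ = 27.2 vs Keq = 0.01593 ⇒ Q>K, reverse
Step 1:
                  C         G
  init      0.08886     2.417
  Δ           2.378    -2.378
  eq          2.467   0.03929
  solve Keq expr → x = -2.378; check Q = 0.01593
Then change container volume by factor 1.25 (V_new/V_old).
Step 2:
                  C         G
  init        1.973   0.03143
  Δ               0         0
  eq          1.973   0.03143
  solve Keq expr → x = 0; check Q = 0.01593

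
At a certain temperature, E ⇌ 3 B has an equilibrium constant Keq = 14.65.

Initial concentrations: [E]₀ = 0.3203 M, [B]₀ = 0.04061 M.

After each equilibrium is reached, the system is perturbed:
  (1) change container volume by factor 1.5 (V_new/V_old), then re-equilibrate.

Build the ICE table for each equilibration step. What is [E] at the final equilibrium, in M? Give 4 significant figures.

[E]_eq = 0.0162 M

Q₀ = 2.0909e-04 vs Keq = 14.65 ⇒ Q<K, forward
Step 1:
                   E          B
  I           0.3203    0.04061
  C          -0.2757     0.8271
  E           0.0446     0.8677
  solve Keq expr → x = 0.2757; check Q = 14.65
Then change container volume by factor 1.5 (V_new/V_old).
Step 2:
                   E          B
  I          0.02973     0.5785
  C         -0.01353     0.0406
  E           0.0162     0.6191
  solve Keq expr → x = 0.01353; check Q = 14.65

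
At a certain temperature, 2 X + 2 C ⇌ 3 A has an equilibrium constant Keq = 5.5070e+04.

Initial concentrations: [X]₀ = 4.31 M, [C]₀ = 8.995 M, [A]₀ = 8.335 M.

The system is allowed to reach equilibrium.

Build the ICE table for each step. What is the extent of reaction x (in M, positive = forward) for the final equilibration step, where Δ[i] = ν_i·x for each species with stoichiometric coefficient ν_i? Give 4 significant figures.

Q₀ = 0.3853 vs Keq = 5.5070e+04 ⇒ Q<K, forward
Step 1:
                  X         C         A
  init         4.31     8.995     8.335
  Δ          -4.259    -4.259     6.389
  eq        0.05084     4.736     14.72
  solve Keq expr → x = 2.13; check Q = 5.5070e+04

x = 2.13 M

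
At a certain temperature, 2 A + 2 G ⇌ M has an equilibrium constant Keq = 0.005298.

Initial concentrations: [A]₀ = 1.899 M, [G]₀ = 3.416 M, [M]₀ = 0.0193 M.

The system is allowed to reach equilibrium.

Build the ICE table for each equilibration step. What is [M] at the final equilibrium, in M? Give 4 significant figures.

[M]_eq = 0.1444 M

Q₀ = 4.5864e-04 vs Keq = 0.005298 ⇒ Q<K, forward
Step 1:
                    A           G           M
  I             1.899       3.416      0.0193
  C           -0.2501     -0.2501      0.1251
  E             1.649       3.166      0.1444
  solve Keq expr → x = 0.1251; check Q = 0.005298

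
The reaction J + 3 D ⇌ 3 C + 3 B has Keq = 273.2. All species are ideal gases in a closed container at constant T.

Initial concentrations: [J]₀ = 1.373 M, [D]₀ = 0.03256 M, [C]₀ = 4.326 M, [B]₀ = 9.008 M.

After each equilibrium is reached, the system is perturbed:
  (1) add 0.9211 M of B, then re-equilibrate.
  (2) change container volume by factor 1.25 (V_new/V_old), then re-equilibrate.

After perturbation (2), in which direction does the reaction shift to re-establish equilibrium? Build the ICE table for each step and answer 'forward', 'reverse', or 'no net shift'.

Q₀ = 1.2486e+09 vs Keq = 273.2 ⇒ Q>K, reverse
Step 1:
                    J           D           C           B
  I             1.373     0.03256       4.326       9.008
  C             0.659       1.977      -1.977      -1.977
  E             2.032        2.01       2.349       7.031
  solve Keq expr → x = -0.659; check Q = 273.2
Then add 0.9211 M of B.
Step 2:
                    J           D           C           B
  I             2.032        2.01       2.349       7.952
  C           0.03726      0.1118     -0.1118     -0.1118
  E             2.069       2.121       2.237        7.84
  solve Keq expr → x = -0.03726; check Q = 273.2
Then change container volume by factor 1.25 (V_new/V_old).
Step 3:
                    J           D           C           B
  I             1.655       1.697        1.79       6.272
  C            -0.036      -0.108       0.108       0.108
  E             1.619       1.589       1.898        6.38
  solve Keq expr → x = 0.036; check Q = 273.2

Direction: forward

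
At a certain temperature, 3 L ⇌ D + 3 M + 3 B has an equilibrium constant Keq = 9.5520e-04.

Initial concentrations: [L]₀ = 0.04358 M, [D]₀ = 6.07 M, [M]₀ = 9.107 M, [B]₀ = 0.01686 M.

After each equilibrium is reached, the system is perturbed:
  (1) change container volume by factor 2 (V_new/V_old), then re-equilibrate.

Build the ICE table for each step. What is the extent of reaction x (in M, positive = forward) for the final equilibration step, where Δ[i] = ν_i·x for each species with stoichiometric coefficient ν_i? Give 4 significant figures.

Q₀ = 265.5 vs Keq = 9.5520e-04 ⇒ Q>K, reverse
Step 1:
                    L           D           M           B
  init        0.04358        6.07       9.107     0.01686
  Δ            0.0165   -0.005501     -0.0165     -0.0165
  eq          0.06008       6.064        9.09  3.5694e-04
  solve Keq expr → x = -0.005501; check Q = 9.5520e-04
Then change container volume by factor 2 (V_new/V_old).
Step 2:
                    L           D           M           B
  init        0.03004       3.032       4.545  1.7847e-04
  Δ       -2.6722e-04  8.9072e-05  2.6722e-04  2.6722e-04
  eq          0.02977       3.032       4.546  4.4569e-04
  solve Keq expr → x = 8.9072e-05; check Q = 9.5520e-04

x = 8.9072e-05 M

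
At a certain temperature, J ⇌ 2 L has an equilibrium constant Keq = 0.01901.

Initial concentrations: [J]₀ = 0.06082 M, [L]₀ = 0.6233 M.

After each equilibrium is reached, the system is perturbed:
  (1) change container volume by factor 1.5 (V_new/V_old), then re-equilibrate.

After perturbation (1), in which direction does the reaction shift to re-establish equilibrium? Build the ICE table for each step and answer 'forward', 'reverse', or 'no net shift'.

Q₀ = 6.388 vs Keq = 0.01901 ⇒ Q>K, reverse
Step 1:
                  J         L
  Initial   0.06082    0.6233
  Change     0.2719   -0.5438
  Equil      0.3327   0.07953
  solve Keq expr → x = -0.2719; check Q = 0.01901
Then change container volume by factor 1.5 (V_new/V_old).
Step 2:
                  J         L
  Initial    0.2218   0.05302
  Change  -0.005549    0.0111
  Equil      0.2163   0.06412
  solve Keq expr → x = 0.005549; check Q = 0.01901

Direction: forward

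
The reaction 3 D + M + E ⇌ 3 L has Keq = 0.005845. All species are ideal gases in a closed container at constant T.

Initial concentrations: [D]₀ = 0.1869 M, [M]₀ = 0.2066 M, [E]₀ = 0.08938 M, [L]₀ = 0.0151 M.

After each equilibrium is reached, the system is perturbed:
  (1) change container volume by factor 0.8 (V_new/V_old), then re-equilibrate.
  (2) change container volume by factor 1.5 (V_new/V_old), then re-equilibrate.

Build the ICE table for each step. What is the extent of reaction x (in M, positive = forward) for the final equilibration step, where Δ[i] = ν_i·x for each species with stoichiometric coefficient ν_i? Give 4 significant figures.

x = -6.6327e-04 M

Q₀ = 0.02856 vs Keq = 0.005845 ⇒ Q>K, reverse
Step 1:
                  D         M         E         L
  init       0.1869    0.2066   0.08938    0.0151
  Δ        0.005829  0.001943  0.001943 -0.005829
  eq         0.1927    0.2085   0.09132  0.009271
  solve Keq expr → x = -0.001943; check Q = 0.005845
Then change container volume by factor 0.8 (V_new/V_old).
Step 2:
                  D         M         E         L
  init       0.2409    0.2607    0.1142   0.01159
  Δ        -0.00173 -5.7664e-04 -5.7664e-04   0.00173
  eq         0.2392    0.2601    0.1136   0.01332
  solve Keq expr → x = 5.7664e-04; check Q = 0.005845
Then change container volume by factor 1.5 (V_new/V_old).
Step 3:
                  D         M         E         L
  init       0.1595    0.1734   0.07572  0.008879
  Δ         0.00199 6.6327e-04 6.6327e-04  -0.00199
  eq         0.1614    0.1741   0.07638  0.006889
  solve Keq expr → x = -6.6327e-04; check Q = 0.005845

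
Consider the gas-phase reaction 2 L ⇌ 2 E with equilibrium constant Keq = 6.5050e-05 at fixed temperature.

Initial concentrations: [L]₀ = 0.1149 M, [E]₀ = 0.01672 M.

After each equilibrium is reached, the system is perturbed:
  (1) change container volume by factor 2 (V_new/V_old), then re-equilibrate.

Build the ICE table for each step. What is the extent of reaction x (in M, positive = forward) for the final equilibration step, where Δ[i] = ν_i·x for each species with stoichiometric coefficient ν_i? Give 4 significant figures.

Q₀ = 0.02118 vs Keq = 6.5050e-05 ⇒ Q>K, reverse
Step 1:
                  L         E
  init       0.1149   0.01672
  Δ         0.01567  -0.01567
  eq         0.1306  0.001053
  solve Keq expr → x = -0.007833; check Q = 6.5050e-05
Then change container volume by factor 2 (V_new/V_old).
Step 2:
                  L         E
  init      0.06528 5.2653e-04
  Δ               0         0
  eq        0.06528 5.2653e-04
  solve Keq expr → x = 0; check Q = 6.5050e-05

x = 0 M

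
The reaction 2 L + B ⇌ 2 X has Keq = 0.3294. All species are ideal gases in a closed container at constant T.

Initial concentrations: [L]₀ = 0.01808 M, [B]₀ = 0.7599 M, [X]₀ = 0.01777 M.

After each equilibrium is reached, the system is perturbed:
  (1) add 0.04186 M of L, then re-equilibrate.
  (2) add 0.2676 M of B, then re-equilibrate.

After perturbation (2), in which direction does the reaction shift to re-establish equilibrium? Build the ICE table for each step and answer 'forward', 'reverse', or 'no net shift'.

Direction: forward

Q₀ = 1.271 vs Keq = 0.3294 ⇒ Q>K, reverse
Step 1:
                  L         B         X
  I         0.01808    0.7599   0.01777
  C          0.0058    0.0029   -0.0058
  E         0.02388    0.7628   0.01197
  solve Keq expr → x = -0.0029; check Q = 0.3294
Then add 0.04186 M of L.
Step 2:
                  L         B         X
  I         0.06574    0.7628   0.01197
  C         -0.0139 -0.006949    0.0139
  E         0.05184    0.7559   0.02587
  solve Keq expr → x = 0.006949; check Q = 0.3294
Then add 0.2676 M of B.
Step 3:
                  L         B         X
  I         0.05184     1.023   0.02587
  C       -0.002666 -0.001333  0.002666
  E         0.04918     1.022   0.02853
  solve Keq expr → x = 0.001333; check Q = 0.3294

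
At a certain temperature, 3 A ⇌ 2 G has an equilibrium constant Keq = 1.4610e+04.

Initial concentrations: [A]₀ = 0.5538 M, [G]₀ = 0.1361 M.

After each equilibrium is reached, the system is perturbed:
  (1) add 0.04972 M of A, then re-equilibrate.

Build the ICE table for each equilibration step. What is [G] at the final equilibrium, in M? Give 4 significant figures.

Q₀ = 0.1091 vs Keq = 1.4610e+04 ⇒ Q<K, forward
Step 1:
                    A           G
  init         0.5538      0.1361
  Δ           -0.5284      0.3523
  eq          0.02537      0.4884
  solve Keq expr → x = 0.1761; check Q = 1.4610e+04
Then add 0.04972 M of A.
Step 2:
                    A           G
  init        0.07509      0.4884
  Δ          -0.04861     0.03241
  eq          0.02648      0.5208
  solve Keq expr → x = 0.0162; check Q = 1.4610e+04

[G]_eq = 0.5208 M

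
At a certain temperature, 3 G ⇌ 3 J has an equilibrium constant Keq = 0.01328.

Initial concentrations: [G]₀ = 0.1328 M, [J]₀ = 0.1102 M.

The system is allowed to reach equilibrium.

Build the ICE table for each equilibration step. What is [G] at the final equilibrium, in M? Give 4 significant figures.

Q₀ = 0.5714 vs Keq = 0.01328 ⇒ Q>K, reverse
Step 1:
                  G         J
  Initial    0.1328    0.1102
  Change    0.06367  -0.06367
  Equil      0.1965   0.04653
  solve Keq expr → x = -0.02122; check Q = 0.01328

[G]_eq = 0.1965 M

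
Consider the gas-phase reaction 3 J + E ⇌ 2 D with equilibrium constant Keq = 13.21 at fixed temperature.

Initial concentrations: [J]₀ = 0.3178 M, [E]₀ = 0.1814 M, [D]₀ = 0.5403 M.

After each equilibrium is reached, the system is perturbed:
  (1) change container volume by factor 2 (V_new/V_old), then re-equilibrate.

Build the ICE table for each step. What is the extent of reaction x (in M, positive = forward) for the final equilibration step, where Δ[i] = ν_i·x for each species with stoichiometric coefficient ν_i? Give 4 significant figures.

Q₀ = 50.14 vs Keq = 13.21 ⇒ Q>K, reverse
Step 1:
                  J         E         D
  I          0.3178    0.1814    0.5403
  C           0.107   0.03568  -0.07136
  E          0.4248    0.2171    0.4689
  solve Keq expr → x = -0.03568; check Q = 13.21
Then change container volume by factor 2 (V_new/V_old).
Step 2:
                  J         E         D
  I          0.2124    0.1085    0.2345
  C         0.06474   0.02158  -0.04316
  E          0.2772    0.1301    0.1913
  solve Keq expr → x = -0.02158; check Q = 13.21

x = -0.02158 M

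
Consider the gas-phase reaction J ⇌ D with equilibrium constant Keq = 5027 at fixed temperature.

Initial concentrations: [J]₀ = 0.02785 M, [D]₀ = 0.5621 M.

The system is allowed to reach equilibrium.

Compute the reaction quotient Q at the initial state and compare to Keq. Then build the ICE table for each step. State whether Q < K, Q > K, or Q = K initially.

Q₀ = 20.18; Q < K (proceeds forward)

Q₀ = 20.18 vs Keq = 5027 ⇒ Q<K, forward
Step 1:
                  J         D
  I         0.02785    0.5621
  C        -0.02773   0.02773
  E       1.1733e-04    0.5898
  solve Keq expr → x = 0.02773; check Q = 5027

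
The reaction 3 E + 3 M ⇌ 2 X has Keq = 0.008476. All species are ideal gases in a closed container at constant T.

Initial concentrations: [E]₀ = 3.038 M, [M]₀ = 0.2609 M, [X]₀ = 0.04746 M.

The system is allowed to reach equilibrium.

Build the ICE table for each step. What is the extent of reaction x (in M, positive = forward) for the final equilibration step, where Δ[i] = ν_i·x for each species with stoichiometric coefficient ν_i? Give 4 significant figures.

Q₀ = 0.004523 vs Keq = 0.008476 ⇒ Q<K, forward
Step 1:
                   E          M          X
  Initial      3.038     0.2609    0.04746
  Change    -0.01646   -0.01646    0.01098
  Equil        3.022     0.2444    0.05844
  solve Keq expr → x = 0.005488; check Q = 0.008476

x = 0.005488 M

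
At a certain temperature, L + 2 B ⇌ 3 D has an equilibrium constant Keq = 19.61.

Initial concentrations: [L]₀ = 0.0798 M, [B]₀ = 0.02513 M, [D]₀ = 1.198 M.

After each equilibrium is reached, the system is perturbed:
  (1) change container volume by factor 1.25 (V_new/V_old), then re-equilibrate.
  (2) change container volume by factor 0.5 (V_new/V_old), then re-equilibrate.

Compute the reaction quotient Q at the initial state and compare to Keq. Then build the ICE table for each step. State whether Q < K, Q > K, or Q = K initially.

Q₀ = 3.4118e+04; Q > K (proceeds reverse)

Q₀ = 3.4118e+04 vs Keq = 19.61 ⇒ Q>K, reverse
Step 1:
                  L         B         D
  Initial    0.0798   0.02513     1.198
  Change     0.1455     0.291   -0.4365
  Equil      0.2253    0.3161    0.7615
  solve Keq expr → x = -0.1455; check Q = 19.61
Then change container volume by factor 1.25 (V_new/V_old).
Step 2:
                  L         B         D
  Initial    0.1802    0.2529    0.6092
  Change          0         0         0
  Equil      0.1802    0.2529    0.6092
  solve Keq expr → x = 0; check Q = 19.61
Then change container volume by factor 0.5 (V_new/V_old).
Step 3:
                  L         B         D
  Initial    0.3605    0.5058     1.218
  Change          0         0         0
  Equil      0.3605    0.5058     1.218
  solve Keq expr → x = 0; check Q = 19.61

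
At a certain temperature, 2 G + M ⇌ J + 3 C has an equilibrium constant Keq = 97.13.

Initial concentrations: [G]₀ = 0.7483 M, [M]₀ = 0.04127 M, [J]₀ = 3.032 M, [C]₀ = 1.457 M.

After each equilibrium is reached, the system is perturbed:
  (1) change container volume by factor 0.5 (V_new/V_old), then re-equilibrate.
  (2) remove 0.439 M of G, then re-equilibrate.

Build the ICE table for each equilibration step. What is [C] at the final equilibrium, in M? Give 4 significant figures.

[C]_eq = 2.249 M

Q₀ = 405.8 vs Keq = 97.13 ⇒ Q>K, reverse
Step 1:
                   G          M          J          C
  Initial     0.7483    0.04127      3.032      1.457
  Change      0.1037    0.05187   -0.05187    -0.1556
  Equil        0.852    0.09314       2.98      1.301
  solve Keq expr → x = -0.05187; check Q = 97.13
Then change container volume by factor 0.5 (V_new/V_old).
Step 2:
                   G          M          J          C
  Initial      1.704     0.1863       5.96      2.603
  Change      0.1304    0.06522   -0.06522    -0.1957
  Equil        1.835     0.2515      5.895      2.407
  solve Keq expr → x = -0.06522; check Q = 97.13
Then remove 0.439 M of G.
Step 3:
                   G          M          J          C
  Initial      1.396     0.2515      5.895      2.407
  Change      0.1051    0.05254   -0.05254    -0.1576
  Equil        1.501      0.304      5.842      2.249
  solve Keq expr → x = -0.05254; check Q = 97.13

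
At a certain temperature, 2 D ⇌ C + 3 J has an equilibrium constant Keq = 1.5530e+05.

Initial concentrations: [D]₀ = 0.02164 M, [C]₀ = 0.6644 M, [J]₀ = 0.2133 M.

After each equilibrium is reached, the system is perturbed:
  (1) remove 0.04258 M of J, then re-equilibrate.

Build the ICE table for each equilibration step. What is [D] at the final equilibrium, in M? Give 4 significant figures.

Q₀ = 13.77 vs Keq = 1.5530e+05 ⇒ Q<K, forward
Step 1:
                  D         C         J
  I         0.02164    0.6644    0.2133
  C        -0.02139   0.01069   0.03208
  E       2.5343e-04    0.6751    0.2454
  solve Keq expr → x = 0.01069; check Q = 1.5530e+05
Then remove 0.04258 M of J.
Step 2:
                  D         C         J
  I       2.5343e-04    0.6751    0.2028
  C       -6.2877e-05 3.1439e-05 9.4316e-05
  E       1.9055e-04    0.6751    0.2029
  solve Keq expr → x = 3.1439e-05; check Q = 1.5530e+05

[D]_eq = 1.9055e-04 M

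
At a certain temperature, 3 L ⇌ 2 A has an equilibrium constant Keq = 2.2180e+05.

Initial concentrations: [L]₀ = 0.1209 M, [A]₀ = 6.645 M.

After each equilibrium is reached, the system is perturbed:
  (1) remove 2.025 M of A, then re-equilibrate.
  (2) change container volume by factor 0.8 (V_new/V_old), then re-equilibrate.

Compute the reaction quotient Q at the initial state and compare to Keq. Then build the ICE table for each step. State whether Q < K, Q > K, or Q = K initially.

Q₀ = 2.4987e+04; Q < K (proceeds forward)

Q₀ = 2.4987e+04 vs Keq = 2.2180e+05 ⇒ Q<K, forward
Step 1:
                  L         A
  I          0.1209     6.645
  C        -0.06227   0.04151
  E         0.05863     6.687
  solve Keq expr → x = 0.02076; check Q = 2.2180e+05
Then remove 2.025 M of A.
Step 2:
                  L         A
  I         0.05863     4.662
  C        -0.01248  0.008319
  E         0.04615      4.67
  solve Keq expr → x = 0.00416; check Q = 2.2180e+05
Then change container volume by factor 0.8 (V_new/V_old).
Step 3:
                  L         A
  I         0.05769     5.837
  C       -0.004119  0.002746
  E         0.05357      5.84
  solve Keq expr → x = 0.001373; check Q = 2.2180e+05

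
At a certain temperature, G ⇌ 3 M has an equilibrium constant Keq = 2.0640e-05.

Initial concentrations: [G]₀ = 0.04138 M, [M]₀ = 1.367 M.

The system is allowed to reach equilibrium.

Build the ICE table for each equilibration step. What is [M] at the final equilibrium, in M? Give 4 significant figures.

Q₀ = 61.73 vs Keq = 2.0640e-05 ⇒ Q>K, reverse
Step 1:
                   G          M
  init       0.04138      1.367
  Δ           0.4485     -1.345
  eq          0.4898    0.02162
  solve Keq expr → x = -0.4485; check Q = 2.0640e-05

[M]_eq = 0.02162 M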